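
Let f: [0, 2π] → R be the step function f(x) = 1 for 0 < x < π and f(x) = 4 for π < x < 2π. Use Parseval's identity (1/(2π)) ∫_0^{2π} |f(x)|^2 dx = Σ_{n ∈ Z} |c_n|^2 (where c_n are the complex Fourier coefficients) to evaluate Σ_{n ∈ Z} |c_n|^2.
Σ |c_n|^2 = 17/2

Parseval equates the L^2 energy of f (normalised by 1/(2π)) with the ℓ^2 sum of its Fourier coefficients: (1/(2π)) ∫_0^{2π} |f|^2 = Σ |c_n|^2.
Compute the left side: (1/(2π)) [∫_0^π 1^2 dx + ∫_π^{2π} 4^2 dx] = (1/(2π)) · (1π + 16π) = (1 + 16)/2 = 17/2.
So Σ_{n ∈ Z} |c_n|^2 = 17/2.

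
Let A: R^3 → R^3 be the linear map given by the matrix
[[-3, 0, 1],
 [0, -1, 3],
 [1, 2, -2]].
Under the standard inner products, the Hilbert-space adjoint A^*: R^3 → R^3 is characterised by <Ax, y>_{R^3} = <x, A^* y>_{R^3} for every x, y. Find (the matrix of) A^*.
A^* = A^T =
[[-3, 0, 1],
 [0, -1, 2],
 [1, 3, -2]]

For real matrices with standard dot products, the defining identity <Ax, y> = <x, A^* y> gives (Ax)^T y = x^T (A^*) y, i.e. x^T A^T y = x^T (A^*) y. Since this holds for all x, y, we must have A^* = A^T. Therefore
A^* =
[[-3, 0, 1],
 [0, -1, 2],
 [1, 3, -2]].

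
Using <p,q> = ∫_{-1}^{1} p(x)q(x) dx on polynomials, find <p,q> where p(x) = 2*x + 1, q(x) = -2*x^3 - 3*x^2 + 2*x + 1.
<p,q> = 16/15

Expand the product: p(x)·q(x) = -4*x^4 - 8*x^3 + x^2 + 4*x + 1.
∫_{-1}^{1} of each monomial x^k gives [2/(k+1) if k even, 0 if k odd]. Integrating term-by-term (or equivalently evaluating the antiderivative F(x) = -4*x^5/5 - 2*x^4 + x^3/3 + 2*x^2 + x at the endpoints):
  F(1) − F(−1) = 8/15 − (-8/15) = 16/15.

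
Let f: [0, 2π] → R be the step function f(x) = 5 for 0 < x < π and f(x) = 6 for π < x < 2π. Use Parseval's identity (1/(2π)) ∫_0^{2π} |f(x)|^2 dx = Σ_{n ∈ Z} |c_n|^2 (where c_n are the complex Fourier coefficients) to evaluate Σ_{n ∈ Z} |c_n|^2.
Σ |c_n|^2 = 61/2

Parseval equates the L^2 energy of f (normalised by 1/(2π)) with the ℓ^2 sum of its Fourier coefficients: (1/(2π)) ∫_0^{2π} |f|^2 = Σ |c_n|^2.
Compute the left side: (1/(2π)) [∫_0^π 5^2 dx + ∫_π^{2π} 6^2 dx] = (1/(2π)) · (25π + 36π) = (25 + 36)/2 = 61/2.
So Σ_{n ∈ Z} |c_n|^2 = 61/2.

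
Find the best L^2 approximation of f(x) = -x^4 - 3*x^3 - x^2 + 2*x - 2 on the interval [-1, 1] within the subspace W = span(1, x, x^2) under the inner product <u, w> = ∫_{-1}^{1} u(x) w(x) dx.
g(x) = -13*x^2/7 + x/5 - 67/35

The best approximation g ∈ W is the orthogonal projection of f onto W. Writing g = a_0 + a_1 x + a_2 x^2, the coefficients solve the normal equations G · a = b where
  G_{ij} = <φ_i, φ_j> and b_i = <f, φ_i>, with φ_0 = 1, φ_1 = x, φ_2 = x^2.
G =
  [2, 0, 2/3]
  [0, 2/3, 0]
  [2/3, 0, 2/5],
b = (-76/15, 2/15, -212/105).
Solving gives a_0 = -67/35, a_1 = 1/5, a_2 = -13/7, so
  g(x) = -13*x^2/7 + x/5 - 67/35.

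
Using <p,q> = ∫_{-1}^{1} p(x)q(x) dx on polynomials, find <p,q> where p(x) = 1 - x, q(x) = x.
<p,q> = -2/3

Expand the product: p(x)·q(x) = -x^2 + x.
∫_{-1}^{1} of each monomial x^k gives [2/(k+1) if k even, 0 if k odd]. Integrating term-by-term (or equivalently evaluating the antiderivative F(x) = -x^3/3 + x^2/2 at the endpoints):
  F(1) − F(−1) = 1/6 − (5/6) = -2/3.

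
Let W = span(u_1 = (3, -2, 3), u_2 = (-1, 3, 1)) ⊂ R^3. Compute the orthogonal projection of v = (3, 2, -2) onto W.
proj_W(v) = (-31/206, 29/103, 1/206)

Set up U = [u_1 | ... | u_2] ∈ R^(3×2). The projector onto W = col(U) is P = U (U^T U)^(-1) U^T.
Compute U^T U =
  [22, -6]
  [-6, 11],
and U^T v = (-1, 1).
Solve U^T U · c = U^T v for the coefficients: c = (-5/206, 8/103). The projection is proj_W(v) = U c.
Check: (v - proj_W(v)) · u_1 = 0  (should be 0).
Check: (v - proj_W(v)) · u_2 = 0  (should be 0).
Result: proj_W(v) = (-31/206, 29/103, 1/206).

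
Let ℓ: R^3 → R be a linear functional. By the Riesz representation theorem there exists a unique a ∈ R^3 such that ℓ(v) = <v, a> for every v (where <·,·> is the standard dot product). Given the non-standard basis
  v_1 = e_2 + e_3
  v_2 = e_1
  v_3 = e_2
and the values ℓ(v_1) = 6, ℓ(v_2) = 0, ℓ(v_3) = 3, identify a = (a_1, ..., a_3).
a = (0, 3, 3)

Write a = (a_1, ..., a_3) in the standard basis. For each basis vector v_i, ℓ(v_i) = <v_i, a> is a linear equation in the a_j's. Collect the n equations into a matrix system V a = ℓ, where row i of V is v_i (expressed in the standard basis). Since V is invertible (lower-triangular with 1s on the diagonal, up to permutation), solve by back-substitution:
  V =
[[0, 1, 1],
 [1, 0, 0],
 [0, 1, 0]]
  V a = (6, 0, 3)
Solving gives a = (0, 3, 3).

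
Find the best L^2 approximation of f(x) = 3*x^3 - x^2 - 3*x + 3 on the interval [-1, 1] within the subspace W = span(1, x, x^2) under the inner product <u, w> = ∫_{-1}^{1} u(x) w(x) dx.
g(x) = -x^2 - 6*x/5 + 3

The best approximation g ∈ W is the orthogonal projection of f onto W. Writing g = a_0 + a_1 x + a_2 x^2, the coefficients solve the normal equations G · a = b where
  G_{ij} = <φ_i, φ_j> and b_i = <f, φ_i>, with φ_0 = 1, φ_1 = x, φ_2 = x^2.
G =
  [2, 0, 2/3]
  [0, 2/3, 0]
  [2/3, 0, 2/5],
b = (16/3, -4/5, 8/5).
Solving gives a_0 = 3, a_1 = -6/5, a_2 = -1, so
  g(x) = -x^2 - 6*x/5 + 3.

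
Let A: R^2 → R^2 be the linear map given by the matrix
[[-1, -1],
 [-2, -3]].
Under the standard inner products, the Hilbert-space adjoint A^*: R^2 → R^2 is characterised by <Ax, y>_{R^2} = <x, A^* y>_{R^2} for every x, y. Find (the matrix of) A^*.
A^* = A^T =
[[-1, -2],
 [-1, -3]]

For real matrices with standard dot products, the defining identity <Ax, y> = <x, A^* y> gives (Ax)^T y = x^T (A^*) y, i.e. x^T A^T y = x^T (A^*) y. Since this holds for all x, y, we must have A^* = A^T. Therefore
A^* =
[[-1, -2],
 [-1, -3]].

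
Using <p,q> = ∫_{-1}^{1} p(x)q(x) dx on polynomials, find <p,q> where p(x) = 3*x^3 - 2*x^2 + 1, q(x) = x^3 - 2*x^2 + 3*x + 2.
<p,q> = 212/35

Expand the product: p(x)·q(x) = 3*x^6 - 8*x^5 + 13*x^4 + x^3 - 6*x^2 + 3*x + 2.
∫_{-1}^{1} of each monomial x^k gives [2/(k+1) if k even, 0 if k odd]. Integrating term-by-term (or equivalently evaluating the antiderivative F(x) = 3*x^7/7 - 4*x^6/3 + 13*x^5/5 + x^4/4 - 2*x^3 + 3*x^2/2 + 2*x at the endpoints):
  F(1) − F(−1) = 1447/420 − (-1097/420) = 212/35.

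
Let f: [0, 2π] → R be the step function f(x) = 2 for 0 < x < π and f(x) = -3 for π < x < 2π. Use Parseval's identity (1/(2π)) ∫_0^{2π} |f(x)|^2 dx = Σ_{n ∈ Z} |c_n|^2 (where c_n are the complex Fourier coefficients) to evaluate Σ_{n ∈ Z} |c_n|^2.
Σ |c_n|^2 = 13/2

Parseval equates the L^2 energy of f (normalised by 1/(2π)) with the ℓ^2 sum of its Fourier coefficients: (1/(2π)) ∫_0^{2π} |f|^2 = Σ |c_n|^2.
Compute the left side: (1/(2π)) [∫_0^π 2^2 dx + ∫_π^{2π} (-3)^2 dx] = (1/(2π)) · (4π + 9π) = (4 + 9)/2 = 13/2.
So Σ_{n ∈ Z} |c_n|^2 = 13/2.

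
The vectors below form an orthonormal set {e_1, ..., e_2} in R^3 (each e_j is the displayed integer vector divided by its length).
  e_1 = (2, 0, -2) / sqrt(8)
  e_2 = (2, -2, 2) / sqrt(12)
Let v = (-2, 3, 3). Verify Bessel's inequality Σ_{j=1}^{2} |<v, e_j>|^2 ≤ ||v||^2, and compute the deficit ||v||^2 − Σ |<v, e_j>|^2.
Σ |<v, e_j>|^2 = 83/6; ||v||^2 = 22; deficit = 49/6

Write each e_j = u_j / sqrt(<u_j, u_j>) where u_j is the displayed integer vector. Then <v, e_j> = <v, u_j> / sqrt(<u_j, u_j>), so |<v, e_j>|^2 = <v, u_j>^2 / <u_j, u_j>.
Coefficients: <v, e_1> = -10/sqrt(8), <v, e_2> = -4/sqrt(12).
Square and sum: Σ |<v, e_j>|^2 = 83/6.
Compute ||v||^2 = v·v = 22.
Deficit = 22 − 83/6 = 49/6 ≥ 0, confirming Bessel's inequality. (The deficit equals ||v − Σ <v,e_j> e_j||^2, the squared distance from v to span{e_j}.)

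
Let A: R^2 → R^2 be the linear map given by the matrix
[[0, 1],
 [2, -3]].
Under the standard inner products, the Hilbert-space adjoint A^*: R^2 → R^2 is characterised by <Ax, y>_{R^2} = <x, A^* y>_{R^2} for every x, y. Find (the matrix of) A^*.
A^* = A^T =
[[0, 2],
 [1, -3]]

For real matrices with standard dot products, the defining identity <Ax, y> = <x, A^* y> gives (Ax)^T y = x^T (A^*) y, i.e. x^T A^T y = x^T (A^*) y. Since this holds for all x, y, we must have A^* = A^T. Therefore
A^* =
[[0, 2],
 [1, -3]].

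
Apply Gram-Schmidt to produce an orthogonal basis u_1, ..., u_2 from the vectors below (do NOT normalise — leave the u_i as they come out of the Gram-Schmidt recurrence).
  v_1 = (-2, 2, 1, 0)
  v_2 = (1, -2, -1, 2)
Orthogonal basis:
  u_1 = (-2, 2, 1, 0)
  u_2 = (-5/9, -4/9, -2/9, 2)

Apply the Gram-Schmidt recurrence
  u_1 = v_1
  u_i = v_i − Σ_{j<i} ((v_i · u_j) / (u_j · u_j)) · u_j.

Step by step this gives:
  u_1 = (-2, 2, 1, 0)
  u_2 = (-5/9, -4/9, -2/9, 2)

Orthogonality check:
  u_2 · u_1 = 0 (should be 0)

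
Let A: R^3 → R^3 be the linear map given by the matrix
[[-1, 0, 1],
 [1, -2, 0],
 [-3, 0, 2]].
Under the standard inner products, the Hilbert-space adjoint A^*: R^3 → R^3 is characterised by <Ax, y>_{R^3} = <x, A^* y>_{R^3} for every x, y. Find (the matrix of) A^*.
A^* = A^T =
[[-1, 1, -3],
 [0, -2, 0],
 [1, 0, 2]]

For real matrices with standard dot products, the defining identity <Ax, y> = <x, A^* y> gives (Ax)^T y = x^T (A^*) y, i.e. x^T A^T y = x^T (A^*) y. Since this holds for all x, y, we must have A^* = A^T. Therefore
A^* =
[[-1, 1, -3],
 [0, -2, 0],
 [1, 0, 2]].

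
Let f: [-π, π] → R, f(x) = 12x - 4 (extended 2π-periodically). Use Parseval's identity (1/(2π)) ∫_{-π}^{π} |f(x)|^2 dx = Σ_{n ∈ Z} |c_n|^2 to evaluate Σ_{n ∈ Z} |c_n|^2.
Σ |c_n|^2 = 48π^2 + 16

Expand and integrate term by term over [-π, π]:
  ∫ (12x)^2 dx = 144·(2π^3/3); ∫ 2·12·(-4)·x dx = 0 (odd integrand); ∫ (-4)^2 dx = 16·2π.
So (1/(2π)) ∫_{-π}^{π} (12x - 4)^2 dx = 144π^2/3 + 16 = 48π^2 + 16.
Parseval ⇒ Σ |c_n|^2 = 48π^2 + 16.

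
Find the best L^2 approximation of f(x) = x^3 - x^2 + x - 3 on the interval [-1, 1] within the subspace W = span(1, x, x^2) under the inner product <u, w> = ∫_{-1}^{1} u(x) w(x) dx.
g(x) = -x^2 + 8*x/5 - 3

The best approximation g ∈ W is the orthogonal projection of f onto W. Writing g = a_0 + a_1 x + a_2 x^2, the coefficients solve the normal equations G · a = b where
  G_{ij} = <φ_i, φ_j> and b_i = <f, φ_i>, with φ_0 = 1, φ_1 = x, φ_2 = x^2.
G =
  [2, 0, 2/3]
  [0, 2/3, 0]
  [2/3, 0, 2/5],
b = (-20/3, 16/15, -12/5).
Solving gives a_0 = -3, a_1 = 8/5, a_2 = -1, so
  g(x) = -x^2 + 8*x/5 - 3.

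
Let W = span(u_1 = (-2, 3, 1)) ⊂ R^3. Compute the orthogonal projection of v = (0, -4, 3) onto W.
proj_W(v) = (9/7, -27/14, -9/14)

Set up U = [u_1 | ... | u_1] ∈ R^(3×1). The projector onto W = col(U) is P = U (U^T U)^(-1) U^T.
Compute U^T U =
  [14],
and U^T v = (-9).
Solve U^T U · c = U^T v for the coefficients: c = (-9/14). The projection is proj_W(v) = U c.
Check: (v - proj_W(v)) · u_1 = 0  (should be 0).
Result: proj_W(v) = (9/7, -27/14, -9/14).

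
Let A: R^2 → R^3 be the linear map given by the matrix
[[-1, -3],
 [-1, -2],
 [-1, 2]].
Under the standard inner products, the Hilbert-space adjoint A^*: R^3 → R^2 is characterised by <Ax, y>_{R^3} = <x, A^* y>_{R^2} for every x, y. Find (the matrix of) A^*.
A^* = A^T =
[[-1, -1, -1],
 [-3, -2, 2]]

For real matrices with standard dot products, the defining identity <Ax, y> = <x, A^* y> gives (Ax)^T y = x^T (A^*) y, i.e. x^T A^T y = x^T (A^*) y. Since this holds for all x, y, we must have A^* = A^T. Therefore
A^* =
[[-1, -1, -1],
 [-3, -2, 2]].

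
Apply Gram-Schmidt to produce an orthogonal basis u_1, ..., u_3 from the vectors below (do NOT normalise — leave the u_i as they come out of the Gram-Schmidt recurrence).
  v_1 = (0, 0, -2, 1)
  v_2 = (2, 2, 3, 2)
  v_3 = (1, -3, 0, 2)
Orthogonal basis:
  u_1 = (0, 0, -2, 1)
  u_2 = (2, 2, 7/5, 14/5)
  u_3 = (73/89, -283/89, 60/89, 120/89)

Apply the Gram-Schmidt recurrence
  u_1 = v_1
  u_i = v_i − Σ_{j<i} ((v_i · u_j) / (u_j · u_j)) · u_j.

Step by step this gives:
  u_1 = (0, 0, -2, 1)
  u_2 = (2, 2, 7/5, 14/5)
  u_3 = (73/89, -283/89, 60/89, 120/89)

Orthogonality check:
  u_2 · u_1 = 0 (should be 0)
  u_3 · u_1 = 0 (should be 0)
  u_3 · u_2 = 0 (should be 0)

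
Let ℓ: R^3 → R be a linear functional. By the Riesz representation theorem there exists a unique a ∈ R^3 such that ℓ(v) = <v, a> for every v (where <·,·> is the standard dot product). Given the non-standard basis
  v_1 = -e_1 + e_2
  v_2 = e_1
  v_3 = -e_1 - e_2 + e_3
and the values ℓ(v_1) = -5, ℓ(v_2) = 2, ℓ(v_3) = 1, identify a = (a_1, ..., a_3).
a = (2, -3, 0)

Write a = (a_1, ..., a_3) in the standard basis. For each basis vector v_i, ℓ(v_i) = <v_i, a> is a linear equation in the a_j's. Collect the n equations into a matrix system V a = ℓ, where row i of V is v_i (expressed in the standard basis). Since V is invertible (lower-triangular with 1s on the diagonal, up to permutation), solve by back-substitution:
  V =
[[-1, 1, 0],
 [1, 0, 0],
 [-1, -1, 1]]
  V a = (-5, 2, 1)
Solving gives a = (2, -3, 0).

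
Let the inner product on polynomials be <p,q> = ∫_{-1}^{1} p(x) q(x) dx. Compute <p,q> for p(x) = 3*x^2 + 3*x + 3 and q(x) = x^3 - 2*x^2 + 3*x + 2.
<p,q> = 84/5

Expand the product: p(x)·q(x) = 3*x^5 - 3*x^4 + 6*x^3 + 9*x^2 + 15*x + 6.
∫_{-1}^{1} of each monomial x^k gives [2/(k+1) if k even, 0 if k odd]. Integrating term-by-term (or equivalently evaluating the antiderivative F(x) = x^6/2 - 3*x^5/5 + 3*x^4/2 + 3*x^3 + 15*x^2/2 + 6*x at the endpoints):
  F(1) − F(−1) = 179/10 − (11/10) = 84/5.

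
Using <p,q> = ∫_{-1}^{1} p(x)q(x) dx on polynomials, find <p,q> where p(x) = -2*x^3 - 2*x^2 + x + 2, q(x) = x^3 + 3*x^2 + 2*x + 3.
<p,q> = 962/105

Expand the product: p(x)·q(x) = -2*x^6 - 8*x^5 - 9*x^4 - 5*x^3 + 2*x^2 + 7*x + 6.
∫_{-1}^{1} of each monomial x^k gives [2/(k+1) if k even, 0 if k odd]. Integrating term-by-term (or equivalently evaluating the antiderivative F(x) = -2*x^7/7 - 4*x^6/3 - 9*x^5/5 - 5*x^4/4 + 2*x^3/3 + 7*x^2/2 + 6*x at the endpoints):
  F(1) − F(−1) = 2309/420 − (-513/140) = 962/105.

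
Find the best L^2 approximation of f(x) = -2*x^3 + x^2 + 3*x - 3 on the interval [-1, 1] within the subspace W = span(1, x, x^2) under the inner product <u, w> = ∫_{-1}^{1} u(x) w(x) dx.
g(x) = x^2 + 9*x/5 - 3

The best approximation g ∈ W is the orthogonal projection of f onto W. Writing g = a_0 + a_1 x + a_2 x^2, the coefficients solve the normal equations G · a = b where
  G_{ij} = <φ_i, φ_j> and b_i = <f, φ_i>, with φ_0 = 1, φ_1 = x, φ_2 = x^2.
G =
  [2, 0, 2/3]
  [0, 2/3, 0]
  [2/3, 0, 2/5],
b = (-16/3, 6/5, -8/5).
Solving gives a_0 = -3, a_1 = 9/5, a_2 = 1, so
  g(x) = x^2 + 9*x/5 - 3.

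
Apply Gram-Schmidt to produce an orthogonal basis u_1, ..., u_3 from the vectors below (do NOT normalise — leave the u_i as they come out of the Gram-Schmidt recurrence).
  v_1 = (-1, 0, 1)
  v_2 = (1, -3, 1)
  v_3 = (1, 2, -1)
Orthogonal basis:
  u_1 = (-1, 0, 1)
  u_2 = (1, -3, 1)
  u_3 = (6/11, 4/11, 6/11)

Apply the Gram-Schmidt recurrence
  u_1 = v_1
  u_i = v_i − Σ_{j<i} ((v_i · u_j) / (u_j · u_j)) · u_j.

Step by step this gives:
  u_1 = (-1, 0, 1)
  u_2 = (1, -3, 1)
  u_3 = (6/11, 4/11, 6/11)

Orthogonality check:
  u_2 · u_1 = 0 (should be 0)
  u_3 · u_1 = 0 (should be 0)
  u_3 · u_2 = 0 (should be 0)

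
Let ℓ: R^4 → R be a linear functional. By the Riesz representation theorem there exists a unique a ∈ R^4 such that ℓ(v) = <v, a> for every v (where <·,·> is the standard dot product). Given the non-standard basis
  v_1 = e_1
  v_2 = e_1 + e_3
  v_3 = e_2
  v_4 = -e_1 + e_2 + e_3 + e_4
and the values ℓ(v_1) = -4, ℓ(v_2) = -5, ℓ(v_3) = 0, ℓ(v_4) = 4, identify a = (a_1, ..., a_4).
a = (-4, 0, -1, 1)

Write a = (a_1, ..., a_4) in the standard basis. For each basis vector v_i, ℓ(v_i) = <v_i, a> is a linear equation in the a_j's. Collect the n equations into a matrix system V a = ℓ, where row i of V is v_i (expressed in the standard basis). Since V is invertible (lower-triangular with 1s on the diagonal, up to permutation), solve by back-substitution:
  V =
[[1, 0, 0, 0],
 [1, 0, 1, 0],
 [0, 1, 0, 0],
 [-1, 1, 1, 1]]
  V a = (-4, -5, 0, 4)
Solving gives a = (-4, 0, -1, 1).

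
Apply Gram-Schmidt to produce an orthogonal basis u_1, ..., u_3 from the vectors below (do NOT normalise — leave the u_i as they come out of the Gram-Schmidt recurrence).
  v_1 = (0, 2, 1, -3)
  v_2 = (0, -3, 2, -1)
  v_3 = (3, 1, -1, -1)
Orthogonal basis:
  u_1 = (0, 2, 1, -3)
  u_2 = (0, -20/7, 29/14, -17/14)
  u_3 = (3, -1/3, -11/15, -7/15)

Apply the Gram-Schmidt recurrence
  u_1 = v_1
  u_i = v_i − Σ_{j<i} ((v_i · u_j) / (u_j · u_j)) · u_j.

Step by step this gives:
  u_1 = (0, 2, 1, -3)
  u_2 = (0, -20/7, 29/14, -17/14)
  u_3 = (3, -1/3, -11/15, -7/15)

Orthogonality check:
  u_2 · u_1 = 0 (should be 0)
  u_3 · u_1 = 0 (should be 0)
  u_3 · u_2 = 0 (should be 0)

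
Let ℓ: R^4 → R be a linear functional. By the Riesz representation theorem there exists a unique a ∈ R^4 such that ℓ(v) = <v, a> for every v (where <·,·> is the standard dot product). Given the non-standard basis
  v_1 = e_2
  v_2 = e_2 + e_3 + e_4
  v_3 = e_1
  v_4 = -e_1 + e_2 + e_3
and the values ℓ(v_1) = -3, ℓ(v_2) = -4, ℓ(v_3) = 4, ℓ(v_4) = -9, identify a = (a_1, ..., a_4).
a = (4, -3, -2, 1)

Write a = (a_1, ..., a_4) in the standard basis. For each basis vector v_i, ℓ(v_i) = <v_i, a> is a linear equation in the a_j's. Collect the n equations into a matrix system V a = ℓ, where row i of V is v_i (expressed in the standard basis). Since V is invertible (lower-triangular with 1s on the diagonal, up to permutation), solve by back-substitution:
  V =
[[0, 1, 0, 0],
 [0, 1, 1, 1],
 [1, 0, 0, 0],
 [-1, 1, 1, 0]]
  V a = (-3, -4, 4, -9)
Solving gives a = (4, -3, -2, 1).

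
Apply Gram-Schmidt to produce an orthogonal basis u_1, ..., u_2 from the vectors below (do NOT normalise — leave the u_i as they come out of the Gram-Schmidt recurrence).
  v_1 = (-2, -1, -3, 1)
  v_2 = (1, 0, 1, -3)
Orthogonal basis:
  u_1 = (-2, -1, -3, 1)
  u_2 = (-1/15, -8/15, -3/5, -37/15)

Apply the Gram-Schmidt recurrence
  u_1 = v_1
  u_i = v_i − Σ_{j<i} ((v_i · u_j) / (u_j · u_j)) · u_j.

Step by step this gives:
  u_1 = (-2, -1, -3, 1)
  u_2 = (-1/15, -8/15, -3/5, -37/15)

Orthogonality check:
  u_2 · u_1 = 0 (should be 0)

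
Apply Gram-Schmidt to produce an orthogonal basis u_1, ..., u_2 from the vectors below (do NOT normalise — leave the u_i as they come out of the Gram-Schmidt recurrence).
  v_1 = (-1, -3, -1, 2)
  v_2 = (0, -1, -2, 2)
Orthogonal basis:
  u_1 = (-1, -3, -1, 2)
  u_2 = (3/5, 4/5, -7/5, 4/5)

Apply the Gram-Schmidt recurrence
  u_1 = v_1
  u_i = v_i − Σ_{j<i} ((v_i · u_j) / (u_j · u_j)) · u_j.

Step by step this gives:
  u_1 = (-1, -3, -1, 2)
  u_2 = (3/5, 4/5, -7/5, 4/5)

Orthogonality check:
  u_2 · u_1 = 0 (should be 0)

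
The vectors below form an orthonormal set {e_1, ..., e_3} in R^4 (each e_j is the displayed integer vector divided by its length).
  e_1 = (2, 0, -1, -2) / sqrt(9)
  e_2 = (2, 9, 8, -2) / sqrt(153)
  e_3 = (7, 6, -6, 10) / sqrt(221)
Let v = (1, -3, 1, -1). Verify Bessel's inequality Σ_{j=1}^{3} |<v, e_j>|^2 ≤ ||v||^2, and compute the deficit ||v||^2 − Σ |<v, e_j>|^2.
Σ |<v, e_j>|^2 = 75/13; ||v||^2 = 12; deficit = 81/13

Write each e_j = u_j / sqrt(<u_j, u_j>) where u_j is the displayed integer vector. Then <v, e_j> = <v, u_j> / sqrt(<u_j, u_j>), so |<v, e_j>|^2 = <v, u_j>^2 / <u_j, u_j>.
Coefficients: <v, e_1> = 3/sqrt(9), <v, e_2> = -15/sqrt(153), <v, e_3> = -27/sqrt(221).
Square and sum: Σ |<v, e_j>|^2 = 75/13.
Compute ||v||^2 = v·v = 12.
Deficit = 12 − 75/13 = 81/13 ≥ 0, confirming Bessel's inequality. (The deficit equals ||v − Σ <v,e_j> e_j||^2, the squared distance from v to span{e_j}.)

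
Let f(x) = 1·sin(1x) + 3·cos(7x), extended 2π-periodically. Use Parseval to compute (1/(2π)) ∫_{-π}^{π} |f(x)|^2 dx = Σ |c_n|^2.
Σ |c_n|^2 = 5

Expand |f|^2 and use orthogonality of {sin(nx), cos(mx)} on [-π, π]:
  ∫_{-π}^{π} sin(nx)^2 dx = π, ∫ cos(mx)^2 dx = π, and cross terms integrate to 0.
So ∫_{-π}^{π} f(x)^2 dx = 1^2 · π + 3^2 · π = (1 + 9)π.
Divide by 2π: (1 + 9)/2 = 5.
By Parseval, this equals Σ |c_n|^2.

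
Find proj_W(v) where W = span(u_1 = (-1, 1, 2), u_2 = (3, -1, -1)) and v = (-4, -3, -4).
proj_W(v) = (-109/30, -7/6, -71/15)

Set up U = [u_1 | ... | u_2] ∈ R^(3×2). The projector onto W = col(U) is P = U (U^T U)^(-1) U^T.
Compute U^T U =
  [6, -6]
  [-6, 11],
and U^T v = (-7, -5).
Solve U^T U · c = U^T v for the coefficients: c = (-107/30, -12/5). The projection is proj_W(v) = U c.
Check: (v - proj_W(v)) · u_1 = 0  (should be 0).
Check: (v - proj_W(v)) · u_2 = 0  (should be 0).
Result: proj_W(v) = (-109/30, -7/6, -71/15).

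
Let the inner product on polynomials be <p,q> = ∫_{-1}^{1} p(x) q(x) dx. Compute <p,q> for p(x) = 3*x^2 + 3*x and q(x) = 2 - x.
<p,q> = 2

Expand the product: p(x)·q(x) = -3*x^3 + 3*x^2 + 6*x.
∫_{-1}^{1} of each monomial x^k gives [2/(k+1) if k even, 0 if k odd]. Integrating term-by-term (or equivalently evaluating the antiderivative F(x) = -3*x^4/4 + x^3 + 3*x^2 at the endpoints):
  F(1) − F(−1) = 13/4 − (5/4) = 2.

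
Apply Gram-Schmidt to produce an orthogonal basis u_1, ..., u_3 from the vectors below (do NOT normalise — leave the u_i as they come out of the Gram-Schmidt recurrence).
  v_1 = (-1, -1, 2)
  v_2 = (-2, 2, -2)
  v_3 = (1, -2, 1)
Orthogonal basis:
  u_1 = (-1, -1, 2)
  u_2 = (-8/3, 4/3, -2/3)
  u_3 = (-3/14, -9/14, -3/7)

Apply the Gram-Schmidt recurrence
  u_1 = v_1
  u_i = v_i − Σ_{j<i} ((v_i · u_j) / (u_j · u_j)) · u_j.

Step by step this gives:
  u_1 = (-1, -1, 2)
  u_2 = (-8/3, 4/3, -2/3)
  u_3 = (-3/14, -9/14, -3/7)

Orthogonality check:
  u_2 · u_1 = 0 (should be 0)
  u_3 · u_1 = 0 (should be 0)
  u_3 · u_2 = 0 (should be 0)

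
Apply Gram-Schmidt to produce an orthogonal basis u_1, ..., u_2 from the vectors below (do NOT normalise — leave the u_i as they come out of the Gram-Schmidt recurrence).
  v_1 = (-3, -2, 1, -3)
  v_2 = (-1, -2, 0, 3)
Orthogonal basis:
  u_1 = (-3, -2, 1, -3)
  u_2 = (-29/23, -50/23, 2/23, 63/23)

Apply the Gram-Schmidt recurrence
  u_1 = v_1
  u_i = v_i − Σ_{j<i} ((v_i · u_j) / (u_j · u_j)) · u_j.

Step by step this gives:
  u_1 = (-3, -2, 1, -3)
  u_2 = (-29/23, -50/23, 2/23, 63/23)

Orthogonality check:
  u_2 · u_1 = 0 (should be 0)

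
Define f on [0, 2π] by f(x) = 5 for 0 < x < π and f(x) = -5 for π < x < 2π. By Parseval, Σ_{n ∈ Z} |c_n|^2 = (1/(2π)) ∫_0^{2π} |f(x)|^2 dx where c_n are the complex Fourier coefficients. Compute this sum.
Σ |c_n|^2 = 25

Parseval equates the L^2 energy of f (normalised by 1/(2π)) with the ℓ^2 sum of its Fourier coefficients: (1/(2π)) ∫_0^{2π} |f|^2 = Σ |c_n|^2.
Compute the left side: (1/(2π)) [∫_0^π 5^2 dx + ∫_π^{2π} (-5)^2 dx] = (1/(2π)) · (25π + 25π) = (25 + 25)/2 = 25.
So Σ_{n ∈ Z} |c_n|^2 = 25.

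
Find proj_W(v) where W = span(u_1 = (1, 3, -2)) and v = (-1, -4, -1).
proj_W(v) = (-11/14, -33/14, 11/7)

Set up U = [u_1 | ... | u_1] ∈ R^(3×1). The projector onto W = col(U) is P = U (U^T U)^(-1) U^T.
Compute U^T U =
  [14],
and U^T v = (-11).
Solve U^T U · c = U^T v for the coefficients: c = (-11/14). The projection is proj_W(v) = U c.
Check: (v - proj_W(v)) · u_1 = 0  (should be 0).
Result: proj_W(v) = (-11/14, -33/14, 11/7).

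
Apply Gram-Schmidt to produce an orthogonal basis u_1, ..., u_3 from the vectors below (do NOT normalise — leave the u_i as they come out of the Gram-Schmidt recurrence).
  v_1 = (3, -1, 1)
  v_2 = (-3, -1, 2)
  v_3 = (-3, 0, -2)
Orthogonal basis:
  u_1 = (3, -1, 1)
  u_2 = (-15/11, -17/11, 28/11)
  u_3 = (-15/118, -135/118, -45/59)

Apply the Gram-Schmidt recurrence
  u_1 = v_1
  u_i = v_i − Σ_{j<i} ((v_i · u_j) / (u_j · u_j)) · u_j.

Step by step this gives:
  u_1 = (3, -1, 1)
  u_2 = (-15/11, -17/11, 28/11)
  u_3 = (-15/118, -135/118, -45/59)

Orthogonality check:
  u_2 · u_1 = 0 (should be 0)
  u_3 · u_1 = 0 (should be 0)
  u_3 · u_2 = 0 (should be 0)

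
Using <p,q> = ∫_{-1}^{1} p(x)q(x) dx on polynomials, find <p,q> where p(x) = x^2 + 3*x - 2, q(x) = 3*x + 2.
<p,q> = -2/3

Expand the product: p(x)·q(x) = 3*x^3 + 11*x^2 - 4.
∫_{-1}^{1} of each monomial x^k gives [2/(k+1) if k even, 0 if k odd]. Integrating term-by-term (or equivalently evaluating the antiderivative F(x) = 3*x^4/4 + 11*x^3/3 - 4*x at the endpoints):
  F(1) − F(−1) = 5/12 − (13/12) = -2/3.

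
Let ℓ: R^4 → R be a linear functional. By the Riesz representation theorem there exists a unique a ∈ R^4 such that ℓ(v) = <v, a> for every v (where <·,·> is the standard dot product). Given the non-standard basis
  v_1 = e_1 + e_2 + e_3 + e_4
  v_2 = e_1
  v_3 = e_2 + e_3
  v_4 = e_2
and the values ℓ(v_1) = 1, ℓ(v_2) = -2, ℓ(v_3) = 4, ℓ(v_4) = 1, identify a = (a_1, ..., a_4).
a = (-2, 1, 3, -1)

Write a = (a_1, ..., a_4) in the standard basis. For each basis vector v_i, ℓ(v_i) = <v_i, a> is a linear equation in the a_j's. Collect the n equations into a matrix system V a = ℓ, where row i of V is v_i (expressed in the standard basis). Since V is invertible (lower-triangular with 1s on the diagonal, up to permutation), solve by back-substitution:
  V =
[[1, 1, 1, 1],
 [1, 0, 0, 0],
 [0, 1, 1, 0],
 [0, 1, 0, 0]]
  V a = (1, -2, 4, 1)
Solving gives a = (-2, 1, 3, -1).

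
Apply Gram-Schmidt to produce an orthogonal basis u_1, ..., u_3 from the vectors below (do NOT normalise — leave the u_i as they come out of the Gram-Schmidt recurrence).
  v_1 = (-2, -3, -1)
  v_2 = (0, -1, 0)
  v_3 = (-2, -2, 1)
Orthogonal basis:
  u_1 = (-2, -3, -1)
  u_2 = (3/7, -5/14, 3/14)
  u_3 = (-4/5, 0, 8/5)

Apply the Gram-Schmidt recurrence
  u_1 = v_1
  u_i = v_i − Σ_{j<i} ((v_i · u_j) / (u_j · u_j)) · u_j.

Step by step this gives:
  u_1 = (-2, -3, -1)
  u_2 = (3/7, -5/14, 3/14)
  u_3 = (-4/5, 0, 8/5)

Orthogonality check:
  u_2 · u_1 = 0 (should be 0)
  u_3 · u_1 = 0 (should be 0)
  u_3 · u_2 = 0 (should be 0)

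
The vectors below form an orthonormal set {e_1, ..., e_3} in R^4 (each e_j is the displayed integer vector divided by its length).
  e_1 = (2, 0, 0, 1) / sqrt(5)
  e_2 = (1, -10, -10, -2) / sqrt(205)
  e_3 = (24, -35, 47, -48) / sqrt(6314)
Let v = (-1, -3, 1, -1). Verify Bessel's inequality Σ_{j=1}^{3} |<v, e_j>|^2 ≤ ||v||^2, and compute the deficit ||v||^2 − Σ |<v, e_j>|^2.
Σ |<v, e_j>|^2 = 62/7; ||v||^2 = 12; deficit = 22/7

Write each e_j = u_j / sqrt(<u_j, u_j>) where u_j is the displayed integer vector. Then <v, e_j> = <v, u_j> / sqrt(<u_j, u_j>), so |<v, e_j>|^2 = <v, u_j>^2 / <u_j, u_j>.
Coefficients: <v, e_1> = -3/sqrt(5), <v, e_2> = 21/sqrt(205), <v, e_3> = 176/sqrt(6314).
Square and sum: Σ |<v, e_j>|^2 = 62/7.
Compute ||v||^2 = v·v = 12.
Deficit = 12 − 62/7 = 22/7 ≥ 0, confirming Bessel's inequality. (The deficit equals ||v − Σ <v,e_j> e_j||^2, the squared distance from v to span{e_j}.)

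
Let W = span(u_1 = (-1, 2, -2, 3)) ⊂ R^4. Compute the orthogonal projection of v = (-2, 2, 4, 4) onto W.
proj_W(v) = (-5/9, 10/9, -10/9, 5/3)

Set up U = [u_1 | ... | u_1] ∈ R^(4×1). The projector onto W = col(U) is P = U (U^T U)^(-1) U^T.
Compute U^T U =
  [18],
and U^T v = (10).
Solve U^T U · c = U^T v for the coefficients: c = (5/9). The projection is proj_W(v) = U c.
Check: (v - proj_W(v)) · u_1 = 0  (should be 0).
Result: proj_W(v) = (-5/9, 10/9, -10/9, 5/3).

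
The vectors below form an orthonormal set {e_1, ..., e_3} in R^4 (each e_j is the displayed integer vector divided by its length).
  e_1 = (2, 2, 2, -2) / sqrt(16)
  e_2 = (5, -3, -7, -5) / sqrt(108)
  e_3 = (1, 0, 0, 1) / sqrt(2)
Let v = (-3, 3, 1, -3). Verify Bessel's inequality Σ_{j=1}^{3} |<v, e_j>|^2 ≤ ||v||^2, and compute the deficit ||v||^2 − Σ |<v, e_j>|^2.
Σ |<v, e_j>|^2 = 658/27; ||v||^2 = 28; deficit = 98/27

Write each e_j = u_j / sqrt(<u_j, u_j>) where u_j is the displayed integer vector. Then <v, e_j> = <v, u_j> / sqrt(<u_j, u_j>), so |<v, e_j>|^2 = <v, u_j>^2 / <u_j, u_j>.
Coefficients: <v, e_1> = 8/sqrt(16), <v, e_2> = -16/sqrt(108), <v, e_3> = -6/sqrt(2).
Square and sum: Σ |<v, e_j>|^2 = 658/27.
Compute ||v||^2 = v·v = 28.
Deficit = 28 − 658/27 = 98/27 ≥ 0, confirming Bessel's inequality. (The deficit equals ||v − Σ <v,e_j> e_j||^2, the squared distance from v to span{e_j}.)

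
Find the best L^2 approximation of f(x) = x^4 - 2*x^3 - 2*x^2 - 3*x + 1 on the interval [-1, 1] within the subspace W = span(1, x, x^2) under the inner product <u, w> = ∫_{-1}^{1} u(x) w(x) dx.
g(x) = -8*x^2/7 - 21*x/5 + 32/35

The best approximation g ∈ W is the orthogonal projection of f onto W. Writing g = a_0 + a_1 x + a_2 x^2, the coefficients solve the normal equations G · a = b where
  G_{ij} = <φ_i, φ_j> and b_i = <f, φ_i>, with φ_0 = 1, φ_1 = x, φ_2 = x^2.
G =
  [2, 0, 2/3]
  [0, 2/3, 0]
  [2/3, 0, 2/5],
b = (16/15, -14/5, 16/105).
Solving gives a_0 = 32/35, a_1 = -21/5, a_2 = -8/7, so
  g(x) = -8*x^2/7 - 21*x/5 + 32/35.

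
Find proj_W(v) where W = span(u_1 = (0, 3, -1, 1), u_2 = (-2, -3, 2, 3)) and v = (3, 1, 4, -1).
proj_W(v) = (20/37, -12/37, -6/37, -44/37)

Set up U = [u_1 | ... | u_2] ∈ R^(4×2). The projector onto W = col(U) is P = U (U^T U)^(-1) U^T.
Compute U^T U =
  [11, -8]
  [-8, 26],
and U^T v = (-2, -4).
Solve U^T U · c = U^T v for the coefficients: c = (-14/37, -10/37). The projection is proj_W(v) = U c.
Check: (v - proj_W(v)) · u_1 = 0  (should be 0).
Check: (v - proj_W(v)) · u_2 = 0  (should be 0).
Result: proj_W(v) = (20/37, -12/37, -6/37, -44/37).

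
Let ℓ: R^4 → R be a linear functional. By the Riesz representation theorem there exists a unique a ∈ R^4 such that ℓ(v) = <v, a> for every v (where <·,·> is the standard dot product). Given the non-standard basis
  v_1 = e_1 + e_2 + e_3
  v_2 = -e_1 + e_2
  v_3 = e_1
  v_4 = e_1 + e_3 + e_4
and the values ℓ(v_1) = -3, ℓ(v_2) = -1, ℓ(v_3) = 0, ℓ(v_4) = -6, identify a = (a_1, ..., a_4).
a = (0, -1, -2, -4)

Write a = (a_1, ..., a_4) in the standard basis. For each basis vector v_i, ℓ(v_i) = <v_i, a> is a linear equation in the a_j's. Collect the n equations into a matrix system V a = ℓ, where row i of V is v_i (expressed in the standard basis). Since V is invertible (lower-triangular with 1s on the diagonal, up to permutation), solve by back-substitution:
  V =
[[1, 1, 1, 0],
 [-1, 1, 0, 0],
 [1, 0, 0, 0],
 [1, 0, 1, 1]]
  V a = (-3, -1, 0, -6)
Solving gives a = (0, -1, -2, -4).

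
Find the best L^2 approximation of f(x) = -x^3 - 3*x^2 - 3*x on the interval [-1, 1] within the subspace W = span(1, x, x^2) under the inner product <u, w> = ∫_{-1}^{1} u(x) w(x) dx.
g(x) = -3*x^2 - 18*x/5

The best approximation g ∈ W is the orthogonal projection of f onto W. Writing g = a_0 + a_1 x + a_2 x^2, the coefficients solve the normal equations G · a = b where
  G_{ij} = <φ_i, φ_j> and b_i = <f, φ_i>, with φ_0 = 1, φ_1 = x, φ_2 = x^2.
G =
  [2, 0, 2/3]
  [0, 2/3, 0]
  [2/3, 0, 2/5],
b = (-2, -12/5, -6/5).
Solving gives a_0 = 0, a_1 = -18/5, a_2 = -3, so
  g(x) = -3*x^2 - 18*x/5.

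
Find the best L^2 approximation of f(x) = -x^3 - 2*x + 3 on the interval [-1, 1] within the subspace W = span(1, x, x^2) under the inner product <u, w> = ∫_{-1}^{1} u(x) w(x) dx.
g(x) = 3 - 13*x/5

The best approximation g ∈ W is the orthogonal projection of f onto W. Writing g = a_0 + a_1 x + a_2 x^2, the coefficients solve the normal equations G · a = b where
  G_{ij} = <φ_i, φ_j> and b_i = <f, φ_i>, with φ_0 = 1, φ_1 = x, φ_2 = x^2.
G =
  [2, 0, 2/3]
  [0, 2/3, 0]
  [2/3, 0, 2/5],
b = (6, -26/15, 2).
Solving gives a_0 = 3, a_1 = -13/5, a_2 = 0, so
  g(x) = 3 - 13*x/5.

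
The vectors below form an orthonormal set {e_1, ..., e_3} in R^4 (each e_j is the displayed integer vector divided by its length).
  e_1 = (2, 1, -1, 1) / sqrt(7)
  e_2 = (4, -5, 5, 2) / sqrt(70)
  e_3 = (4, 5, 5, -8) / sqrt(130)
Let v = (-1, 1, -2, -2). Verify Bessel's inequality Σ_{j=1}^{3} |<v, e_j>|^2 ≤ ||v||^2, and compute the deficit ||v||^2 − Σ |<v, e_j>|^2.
Σ |<v, e_j>|^2 = 105/13; ||v||^2 = 10; deficit = 25/13

Write each e_j = u_j / sqrt(<u_j, u_j>) where u_j is the displayed integer vector. Then <v, e_j> = <v, u_j> / sqrt(<u_j, u_j>), so |<v, e_j>|^2 = <v, u_j>^2 / <u_j, u_j>.
Coefficients: <v, e_1> = -1/sqrt(7), <v, e_2> = -23/sqrt(70), <v, e_3> = 7/sqrt(130).
Square and sum: Σ |<v, e_j>|^2 = 105/13.
Compute ||v||^2 = v·v = 10.
Deficit = 10 − 105/13 = 25/13 ≥ 0, confirming Bessel's inequality. (The deficit equals ||v − Σ <v,e_j> e_j||^2, the squared distance from v to span{e_j}.)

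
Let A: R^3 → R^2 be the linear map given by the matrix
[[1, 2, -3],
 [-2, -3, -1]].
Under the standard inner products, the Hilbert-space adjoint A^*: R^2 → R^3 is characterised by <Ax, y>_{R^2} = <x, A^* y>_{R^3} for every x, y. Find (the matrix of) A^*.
A^* = A^T =
[[1, -2],
 [2, -3],
 [-3, -1]]

For real matrices with standard dot products, the defining identity <Ax, y> = <x, A^* y> gives (Ax)^T y = x^T (A^*) y, i.e. x^T A^T y = x^T (A^*) y. Since this holds for all x, y, we must have A^* = A^T. Therefore
A^* =
[[1, -2],
 [2, -3],
 [-3, -1]].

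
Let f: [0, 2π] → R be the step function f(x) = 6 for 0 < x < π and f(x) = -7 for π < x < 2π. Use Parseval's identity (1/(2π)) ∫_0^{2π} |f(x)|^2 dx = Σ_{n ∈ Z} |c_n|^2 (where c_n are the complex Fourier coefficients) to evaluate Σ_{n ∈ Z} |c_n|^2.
Σ |c_n|^2 = 85/2

Parseval equates the L^2 energy of f (normalised by 1/(2π)) with the ℓ^2 sum of its Fourier coefficients: (1/(2π)) ∫_0^{2π} |f|^2 = Σ |c_n|^2.
Compute the left side: (1/(2π)) [∫_0^π 6^2 dx + ∫_π^{2π} (-7)^2 dx] = (1/(2π)) · (36π + 49π) = (36 + 49)/2 = 85/2.
So Σ_{n ∈ Z} |c_n|^2 = 85/2.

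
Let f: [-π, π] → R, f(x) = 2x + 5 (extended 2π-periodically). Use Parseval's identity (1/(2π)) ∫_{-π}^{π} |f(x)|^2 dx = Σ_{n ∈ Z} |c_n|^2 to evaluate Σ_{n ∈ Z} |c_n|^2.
Σ |c_n|^2 = 4π^2/3 + 25

Expand and integrate term by term over [-π, π]:
  ∫ (2x)^2 dx = 4·(2π^3/3); ∫ 2·2·(5)·x dx = 0 (odd integrand); ∫ 5^2 dx = 25·2π.
So (1/(2π)) ∫_{-π}^{π} (2x + 5)^2 dx = 4π^2/3 + 25 = 4π^2/3 + 25.
Parseval ⇒ Σ |c_n|^2 = 4π^2/3 + 25.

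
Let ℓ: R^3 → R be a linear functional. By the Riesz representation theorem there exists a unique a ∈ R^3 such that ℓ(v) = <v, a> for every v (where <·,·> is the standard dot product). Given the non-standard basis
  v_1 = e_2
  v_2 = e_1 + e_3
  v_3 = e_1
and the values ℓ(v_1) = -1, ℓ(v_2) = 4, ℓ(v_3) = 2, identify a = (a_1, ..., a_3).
a = (2, -1, 2)

Write a = (a_1, ..., a_3) in the standard basis. For each basis vector v_i, ℓ(v_i) = <v_i, a> is a linear equation in the a_j's. Collect the n equations into a matrix system V a = ℓ, where row i of V is v_i (expressed in the standard basis). Since V is invertible (lower-triangular with 1s on the diagonal, up to permutation), solve by back-substitution:
  V =
[[0, 1, 0],
 [1, 0, 1],
 [1, 0, 0]]
  V a = (-1, 4, 2)
Solving gives a = (2, -1, 2).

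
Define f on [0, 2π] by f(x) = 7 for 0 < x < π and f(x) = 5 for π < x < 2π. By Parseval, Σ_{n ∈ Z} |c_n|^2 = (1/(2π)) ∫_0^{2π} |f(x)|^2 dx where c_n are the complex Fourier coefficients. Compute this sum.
Σ |c_n|^2 = 37

Parseval equates the L^2 energy of f (normalised by 1/(2π)) with the ℓ^2 sum of its Fourier coefficients: (1/(2π)) ∫_0^{2π} |f|^2 = Σ |c_n|^2.
Compute the left side: (1/(2π)) [∫_0^π 7^2 dx + ∫_π^{2π} 5^2 dx] = (1/(2π)) · (49π + 25π) = (49 + 25)/2 = 37.
So Σ_{n ∈ Z} |c_n|^2 = 37.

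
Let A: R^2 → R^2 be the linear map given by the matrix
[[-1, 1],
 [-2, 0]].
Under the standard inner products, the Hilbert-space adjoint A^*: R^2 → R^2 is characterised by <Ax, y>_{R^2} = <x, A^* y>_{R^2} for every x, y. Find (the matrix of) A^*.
A^* = A^T =
[[-1, -2],
 [1, 0]]

For real matrices with standard dot products, the defining identity <Ax, y> = <x, A^* y> gives (Ax)^T y = x^T (A^*) y, i.e. x^T A^T y = x^T (A^*) y. Since this holds for all x, y, we must have A^* = A^T. Therefore
A^* =
[[-1, -2],
 [1, 0]].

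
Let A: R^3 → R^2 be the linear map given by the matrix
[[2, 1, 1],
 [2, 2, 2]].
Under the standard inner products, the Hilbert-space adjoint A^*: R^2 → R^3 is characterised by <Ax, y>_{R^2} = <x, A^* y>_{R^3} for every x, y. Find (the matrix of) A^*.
A^* = A^T =
[[2, 2],
 [1, 2],
 [1, 2]]

For real matrices with standard dot products, the defining identity <Ax, y> = <x, A^* y> gives (Ax)^T y = x^T (A^*) y, i.e. x^T A^T y = x^T (A^*) y. Since this holds for all x, y, we must have A^* = A^T. Therefore
A^* =
[[2, 2],
 [1, 2],
 [1, 2]].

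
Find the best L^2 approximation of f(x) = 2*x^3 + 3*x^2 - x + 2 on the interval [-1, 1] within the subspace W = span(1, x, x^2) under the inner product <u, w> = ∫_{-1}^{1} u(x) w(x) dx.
g(x) = 3*x^2 + x/5 + 2

The best approximation g ∈ W is the orthogonal projection of f onto W. Writing g = a_0 + a_1 x + a_2 x^2, the coefficients solve the normal equations G · a = b where
  G_{ij} = <φ_i, φ_j> and b_i = <f, φ_i>, with φ_0 = 1, φ_1 = x, φ_2 = x^2.
G =
  [2, 0, 2/3]
  [0, 2/3, 0]
  [2/3, 0, 2/5],
b = (6, 2/15, 38/15).
Solving gives a_0 = 2, a_1 = 1/5, a_2 = 3, so
  g(x) = 3*x^2 + x/5 + 2.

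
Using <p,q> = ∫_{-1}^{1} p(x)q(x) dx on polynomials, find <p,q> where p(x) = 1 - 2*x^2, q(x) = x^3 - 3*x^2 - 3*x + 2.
<p,q> = 26/15

Expand the product: p(x)·q(x) = -2*x^5 + 6*x^4 + 7*x^3 - 7*x^2 - 3*x + 2.
∫_{-1}^{1} of each monomial x^k gives [2/(k+1) if k even, 0 if k odd]. Integrating term-by-term (or equivalently evaluating the antiderivative F(x) = -x^6/3 + 6*x^5/5 + 7*x^4/4 - 7*x^3/3 - 3*x^2/2 + 2*x at the endpoints):
  F(1) − F(−1) = 47/60 − (-19/20) = 26/15.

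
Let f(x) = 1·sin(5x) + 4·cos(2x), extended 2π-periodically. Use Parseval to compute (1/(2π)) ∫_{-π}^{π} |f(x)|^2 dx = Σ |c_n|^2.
Σ |c_n|^2 = 17/2

Expand |f|^2 and use orthogonality of {sin(nx), cos(mx)} on [-π, π]:
  ∫_{-π}^{π} sin(nx)^2 dx = π, ∫ cos(mx)^2 dx = π, and cross terms integrate to 0.
So ∫_{-π}^{π} f(x)^2 dx = 1^2 · π + 4^2 · π = (1 + 16)π.
Divide by 2π: (1 + 16)/2 = 17/2.
By Parseval, this equals Σ |c_n|^2.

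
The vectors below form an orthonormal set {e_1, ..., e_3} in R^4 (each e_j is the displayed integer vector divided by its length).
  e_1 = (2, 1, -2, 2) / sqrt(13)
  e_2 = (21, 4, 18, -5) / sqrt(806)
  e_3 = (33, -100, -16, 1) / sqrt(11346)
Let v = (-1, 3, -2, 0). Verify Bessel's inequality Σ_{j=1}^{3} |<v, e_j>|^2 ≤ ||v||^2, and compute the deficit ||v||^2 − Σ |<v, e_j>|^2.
Σ |<v, e_j>|^2 = 2273/183; ||v||^2 = 14; deficit = 289/183

Write each e_j = u_j / sqrt(<u_j, u_j>) where u_j is the displayed integer vector. Then <v, e_j> = <v, u_j> / sqrt(<u_j, u_j>), so |<v, e_j>|^2 = <v, u_j>^2 / <u_j, u_j>.
Coefficients: <v, e_1> = 5/sqrt(13), <v, e_2> = -45/sqrt(806), <v, e_3> = -301/sqrt(11346).
Square and sum: Σ |<v, e_j>|^2 = 2273/183.
Compute ||v||^2 = v·v = 14.
Deficit = 14 − 2273/183 = 289/183 ≥ 0, confirming Bessel's inequality. (The deficit equals ||v − Σ <v,e_j> e_j||^2, the squared distance from v to span{e_j}.)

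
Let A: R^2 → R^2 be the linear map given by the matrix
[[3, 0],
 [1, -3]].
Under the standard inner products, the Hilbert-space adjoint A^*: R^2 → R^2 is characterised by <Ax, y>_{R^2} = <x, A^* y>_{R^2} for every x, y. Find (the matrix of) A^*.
A^* = A^T =
[[3, 1],
 [0, -3]]

For real matrices with standard dot products, the defining identity <Ax, y> = <x, A^* y> gives (Ax)^T y = x^T (A^*) y, i.e. x^T A^T y = x^T (A^*) y. Since this holds for all x, y, we must have A^* = A^T. Therefore
A^* =
[[3, 1],
 [0, -3]].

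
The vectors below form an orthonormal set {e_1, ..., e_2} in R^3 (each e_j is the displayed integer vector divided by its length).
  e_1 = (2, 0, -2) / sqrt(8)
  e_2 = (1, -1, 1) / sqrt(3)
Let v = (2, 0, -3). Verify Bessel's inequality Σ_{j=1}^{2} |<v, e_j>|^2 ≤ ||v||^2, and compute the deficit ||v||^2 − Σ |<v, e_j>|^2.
Σ |<v, e_j>|^2 = 77/6; ||v||^2 = 13; deficit = 1/6

Write each e_j = u_j / sqrt(<u_j, u_j>) where u_j is the displayed integer vector. Then <v, e_j> = <v, u_j> / sqrt(<u_j, u_j>), so |<v, e_j>|^2 = <v, u_j>^2 / <u_j, u_j>.
Coefficients: <v, e_1> = 10/sqrt(8), <v, e_2> = -1/sqrt(3).
Square and sum: Σ |<v, e_j>|^2 = 77/6.
Compute ||v||^2 = v·v = 13.
Deficit = 13 − 77/6 = 1/6 ≥ 0, confirming Bessel's inequality. (The deficit equals ||v − Σ <v,e_j> e_j||^2, the squared distance from v to span{e_j}.)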